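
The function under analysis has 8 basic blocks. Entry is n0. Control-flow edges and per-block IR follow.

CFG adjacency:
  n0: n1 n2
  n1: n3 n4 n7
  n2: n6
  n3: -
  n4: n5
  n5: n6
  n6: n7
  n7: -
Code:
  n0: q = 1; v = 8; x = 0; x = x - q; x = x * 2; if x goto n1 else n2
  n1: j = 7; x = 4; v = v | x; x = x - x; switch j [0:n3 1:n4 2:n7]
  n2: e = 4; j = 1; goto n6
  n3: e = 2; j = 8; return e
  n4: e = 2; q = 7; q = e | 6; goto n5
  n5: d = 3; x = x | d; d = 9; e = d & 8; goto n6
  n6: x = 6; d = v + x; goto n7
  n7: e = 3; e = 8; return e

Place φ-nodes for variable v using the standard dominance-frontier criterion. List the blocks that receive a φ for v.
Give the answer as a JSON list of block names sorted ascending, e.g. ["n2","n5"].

Answer: ["n6", "n7"]

Derivation:
idom tree: n1←n0 n2←n0 n3←n1 n4←n1 n5←n4 n6←n0 n7←n0
Dom∩ at merges:
  n6: preds {n2,n5}: {n0,n2} ∩ {n0,n1,n4,n5} = {n0}; idom=n0
  n7: preds {n1,n6}: {n0,n1} ∩ {n0,n6} = {n0}; idom=n0

DF walk-up:
  n6←n2: walk n2 to n0
  n6←n5: walk n5→n4→n1 to n0
  n7←n1: walk n1 to n0
  n7←n6: walk n6 to n0
  DF(n0)=∅
  DF(n1)={n6,n7}
  DF(n2)={n6}
  DF(n3)=∅
  DF(n4)={n6}
  DF(n5)={n6}
  DF(n6)={n7}
  DF(n7)=∅

φ for v: defs {n0,n1}
  DF⁺ = {n6,n7}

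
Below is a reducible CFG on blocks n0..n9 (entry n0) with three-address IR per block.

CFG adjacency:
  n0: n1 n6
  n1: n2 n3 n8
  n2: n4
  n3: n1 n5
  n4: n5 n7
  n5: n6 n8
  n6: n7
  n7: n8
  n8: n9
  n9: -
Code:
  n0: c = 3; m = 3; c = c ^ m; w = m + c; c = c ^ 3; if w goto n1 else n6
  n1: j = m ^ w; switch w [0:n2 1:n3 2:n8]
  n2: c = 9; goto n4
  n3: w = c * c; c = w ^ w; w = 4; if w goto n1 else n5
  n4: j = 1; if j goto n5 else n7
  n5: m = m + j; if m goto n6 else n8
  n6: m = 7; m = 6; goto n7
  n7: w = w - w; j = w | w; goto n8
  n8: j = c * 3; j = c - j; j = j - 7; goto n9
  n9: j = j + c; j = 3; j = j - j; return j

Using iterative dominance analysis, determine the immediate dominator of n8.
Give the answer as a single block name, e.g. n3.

idom tree: n1←n0 n2←n1 n3←n1 n4←n2 n5←n1 n6←n0 n7←n0 n8←n0 n9←n8
Dom∩ at merges:
  n1: preds {n0,n3}: {n0} ∩ {n0,n1,n3} = {n0}; idom=n0
  n5: preds {n3,n4}: {n0,n1,n3} ∩ {n0,n1,n2,n4} = {n0,n1}; idom=n1
  n6: preds {n0,n5}: {n0} ∩ {n0,n1,n5} = {n0}; idom=n0
  n7: preds {n4,n6}: {n0,n1,n2,n4} ∩ {n0,n6} = {n0}; idom=n0
  n8: preds {n1,n5,n7}: {n0,n1} ∩ {n0,n1,n5} ∩ {n0,n7} = {n0}; idom=n0

idom(n8) = n0

Answer: n0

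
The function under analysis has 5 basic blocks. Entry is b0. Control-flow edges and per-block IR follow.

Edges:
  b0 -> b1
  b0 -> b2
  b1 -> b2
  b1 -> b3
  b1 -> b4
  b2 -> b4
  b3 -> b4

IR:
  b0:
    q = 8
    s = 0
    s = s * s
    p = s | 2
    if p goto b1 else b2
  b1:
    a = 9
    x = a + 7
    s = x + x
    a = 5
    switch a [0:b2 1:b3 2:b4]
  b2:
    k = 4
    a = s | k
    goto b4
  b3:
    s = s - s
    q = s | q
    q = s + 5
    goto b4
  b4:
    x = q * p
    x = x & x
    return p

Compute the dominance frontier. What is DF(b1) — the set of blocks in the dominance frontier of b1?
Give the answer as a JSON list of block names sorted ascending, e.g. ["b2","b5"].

idom tree: b1←b0 b2←b0 b3←b1 b4←b0
Join-block Dom:
  b2: preds {b0,b1}: {b0} ∩ {b0,b1} = {b0}; idom=b0
  b4: preds {b1,b2,b3}: {b0,b1} ∩ {b0,b2} ∩ {b0,b1,b3} = {b0}; idom=b0

DF derivation:
  join b2 pred b0: · stop@b0
  join b2 pred b1: b1 stop@b0
  join b4 pred b1: b1 stop@b0
  join b4 pred b2: b2 stop@b0
  join b4 pred b3: b3→b1 stop@b0
  b0 → ∅
  b1 → {b2,b4}
  b2 → {b4}
  b3 → {b4}
  b4 → ∅

DF(b1) = ["b2", "b4"]

Answer: ["b2", "b4"]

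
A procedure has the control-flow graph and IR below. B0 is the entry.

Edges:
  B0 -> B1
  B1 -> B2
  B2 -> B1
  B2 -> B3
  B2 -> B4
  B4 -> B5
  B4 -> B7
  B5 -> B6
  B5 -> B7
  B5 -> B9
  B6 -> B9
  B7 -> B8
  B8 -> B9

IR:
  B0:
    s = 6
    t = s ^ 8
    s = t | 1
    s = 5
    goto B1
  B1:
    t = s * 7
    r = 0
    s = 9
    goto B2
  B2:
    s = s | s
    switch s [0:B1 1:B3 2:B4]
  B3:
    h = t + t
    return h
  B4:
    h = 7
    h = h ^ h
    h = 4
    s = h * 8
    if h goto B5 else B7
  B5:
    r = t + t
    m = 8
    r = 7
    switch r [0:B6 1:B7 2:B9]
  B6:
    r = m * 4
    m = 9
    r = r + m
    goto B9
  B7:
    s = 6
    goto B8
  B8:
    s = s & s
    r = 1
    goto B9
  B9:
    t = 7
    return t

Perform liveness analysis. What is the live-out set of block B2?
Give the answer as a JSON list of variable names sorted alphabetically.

Answer: ["s", "t"]

Derivation:
Per-block:
  B0: {s,t} / ∅
  B1: {r,s,t} / {s}
  B2: {s} / {s}
  B3: {h} / {t}
  B4: {h,s} / ∅
  B5: {m,r} / {t}
  B6: {m,r} / {m}
  B7: {s} / ∅
  B8: {r,s} / {s}
  B9: {t} / ∅

Live sets:
  B0: in=∅ out={s}
  B1: in={s} out={s,t}
  B2: in={s,t} out={s,t}
  B3: in={t} out=∅
  B4: in={t} out={t}
  B5: in={t} out={m}
  B6: in={m} out=∅
  B7: in=∅ out={s}
  B8: in={s} out=∅
  B9: in=∅ out=∅

live-out(B2) = ["s", "t"]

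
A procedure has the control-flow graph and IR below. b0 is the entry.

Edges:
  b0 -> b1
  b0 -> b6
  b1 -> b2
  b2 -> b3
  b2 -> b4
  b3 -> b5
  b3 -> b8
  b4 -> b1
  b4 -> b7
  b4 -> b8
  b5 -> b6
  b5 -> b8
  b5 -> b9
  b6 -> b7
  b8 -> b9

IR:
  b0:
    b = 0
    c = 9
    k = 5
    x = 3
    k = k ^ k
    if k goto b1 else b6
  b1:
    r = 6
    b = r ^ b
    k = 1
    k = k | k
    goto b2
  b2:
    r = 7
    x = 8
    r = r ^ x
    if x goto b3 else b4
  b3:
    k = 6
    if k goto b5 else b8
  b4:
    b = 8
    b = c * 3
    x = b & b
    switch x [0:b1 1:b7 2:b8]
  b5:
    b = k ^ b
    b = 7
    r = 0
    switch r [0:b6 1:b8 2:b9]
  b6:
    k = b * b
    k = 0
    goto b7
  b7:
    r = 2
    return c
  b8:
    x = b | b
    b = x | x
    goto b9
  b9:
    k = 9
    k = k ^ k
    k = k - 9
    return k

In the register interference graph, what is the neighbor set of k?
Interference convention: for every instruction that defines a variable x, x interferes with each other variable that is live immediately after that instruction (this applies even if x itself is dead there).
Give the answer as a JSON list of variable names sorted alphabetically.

Answer: ["b", "c", "x"]

Working:
Block summaries:
  b0 def {b,c,k,x} use ∅
  b1 def {b,k,r} use {b}
  b2 def {r,x} use ∅
  b3 def {k} use ∅
  b4 def {b,x} use {c}
  b5 def {b,r} use {b,k}
  b6 def {k} use {b}
  b7 def {r} use {c}
  b8 def {b,x} use {b}
  b9 def {k} use ∅

Backward fixpoint:
  b0: in=∅ out={b,c}
  b1: in={b,c} out={b,c}
  b2: in={b,c} out={b,c}
  b3: in={b,c} out={b,c,k}
  b4: in={c} out={b,c}
  b5: in={b,c,k} out={b,c}
  b6: in={b,c} out={c}
  b7: in={c} out=∅
  b8: in={b} out=∅
  b9: in=∅ out=∅

Conflict graph:
  b — {c,k,r,x}
  c — {b,k,r,x}
  k — {b,c,x}
  r — {b,c,x}
  x — {b,c,k,r}

N(k) = ["b", "c", "x"]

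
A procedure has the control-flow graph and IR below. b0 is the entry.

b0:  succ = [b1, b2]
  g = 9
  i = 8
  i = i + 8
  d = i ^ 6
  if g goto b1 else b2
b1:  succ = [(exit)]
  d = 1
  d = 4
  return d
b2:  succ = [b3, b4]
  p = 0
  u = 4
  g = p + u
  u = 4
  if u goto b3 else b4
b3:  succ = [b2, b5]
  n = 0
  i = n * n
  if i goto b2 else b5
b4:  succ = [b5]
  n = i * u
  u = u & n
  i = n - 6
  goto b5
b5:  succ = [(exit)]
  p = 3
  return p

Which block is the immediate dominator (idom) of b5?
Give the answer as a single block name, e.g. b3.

Answer: b2

Derivation:
idom tree: b1←b0 b2←b0 b3←b2 b4←b2 b5←b2
Dom∩ at merges:
  b2: preds {b0,b3}: {b0} ∩ {b0,b2,b3} = {b0}; idom=b0
  b5: preds {b3,b4}: {b0,b2,b3} ∩ {b0,b2,b4} = {b0,b2}; idom=b2

idom(b5) = b2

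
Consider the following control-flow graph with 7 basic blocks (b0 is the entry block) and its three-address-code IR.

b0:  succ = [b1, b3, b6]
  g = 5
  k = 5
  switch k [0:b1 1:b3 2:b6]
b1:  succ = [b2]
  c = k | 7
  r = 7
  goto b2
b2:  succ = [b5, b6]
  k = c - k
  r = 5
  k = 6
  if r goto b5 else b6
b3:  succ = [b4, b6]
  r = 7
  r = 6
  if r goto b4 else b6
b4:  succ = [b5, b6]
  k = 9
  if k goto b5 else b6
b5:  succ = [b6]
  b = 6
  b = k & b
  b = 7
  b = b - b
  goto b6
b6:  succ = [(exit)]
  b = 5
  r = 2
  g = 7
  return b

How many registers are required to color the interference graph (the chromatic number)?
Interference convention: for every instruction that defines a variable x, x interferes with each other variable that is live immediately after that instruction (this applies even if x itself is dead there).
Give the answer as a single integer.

def/use:
  b0 def {g,k} use ∅
  b1 def {c,r} use {k}
  b2 def {k,r} use {c,k}
  b3 def {r} use ∅
  b4 def {k} use ∅
  b5 def {b} use {k}
  b6 def {b,g,r} use ∅

Live sets:
  b0: in=∅ out={k}
  b1: in={k} out={c,k}
  b2: in={c,k} out={k}
  b3: in=∅ out=∅
  b4: in=∅ out={k}
  b5: in={k} out=∅
  b6: in=∅ out=∅

Interfere edges:
  b↔{g,k,r}
  c↔{k,r}
  g↔{b}
  k↔{b,c,r}
  r↔{b,c,k}

Colouring:
  lower bound: {b,k,r} mutually conflict ⇒ χ ≥ 3
  assign b→c0 c→c0 g→c1 k→c1 r→c2 — no edge inside a register ⇒ χ ≤ 3
  χ = 3

Answer: 3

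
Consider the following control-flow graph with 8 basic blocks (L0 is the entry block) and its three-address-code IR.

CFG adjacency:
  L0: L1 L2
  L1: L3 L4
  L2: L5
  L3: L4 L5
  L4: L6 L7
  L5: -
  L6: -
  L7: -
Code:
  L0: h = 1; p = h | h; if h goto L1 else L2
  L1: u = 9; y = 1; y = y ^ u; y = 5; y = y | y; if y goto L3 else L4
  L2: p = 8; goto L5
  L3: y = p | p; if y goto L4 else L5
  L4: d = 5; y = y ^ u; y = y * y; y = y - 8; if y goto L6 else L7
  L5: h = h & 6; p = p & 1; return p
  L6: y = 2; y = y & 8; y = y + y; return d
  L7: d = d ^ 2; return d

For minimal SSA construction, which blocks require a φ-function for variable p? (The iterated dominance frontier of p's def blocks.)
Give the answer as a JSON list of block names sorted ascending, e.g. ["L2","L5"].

idom tree: L1←L0 L2←L0 L3←L1 L4←L1 L5←L0 L6←L4 L7←L4
Join-block Dom:
  L4: preds {L1,L3}: {L0,L1} ∩ {L0,L1,L3} = {L0,L1}; idom=L1
  L5: preds {L2,L3}: {L0,L2} ∩ {L0,L1,L3} = {L0}; idom=L0

DF derivation:
  join L4 pred L1: · stop@L1
  join L4 pred L3: L3 stop@L1
  join L5 pred L2: L2 stop@L0
  join L5 pred L3: L3→L1 stop@L0
  L0 → ∅
  L1 → {L5}
  L2 → {L5}
  L3 → {L4,L5}
  L4 → ∅
  L5 → ∅
  L6 → ∅
  L7 → ∅

φ for p: defs {L0,L2,L5}
  DF⁺ = {L5}

Answer: ["L5"]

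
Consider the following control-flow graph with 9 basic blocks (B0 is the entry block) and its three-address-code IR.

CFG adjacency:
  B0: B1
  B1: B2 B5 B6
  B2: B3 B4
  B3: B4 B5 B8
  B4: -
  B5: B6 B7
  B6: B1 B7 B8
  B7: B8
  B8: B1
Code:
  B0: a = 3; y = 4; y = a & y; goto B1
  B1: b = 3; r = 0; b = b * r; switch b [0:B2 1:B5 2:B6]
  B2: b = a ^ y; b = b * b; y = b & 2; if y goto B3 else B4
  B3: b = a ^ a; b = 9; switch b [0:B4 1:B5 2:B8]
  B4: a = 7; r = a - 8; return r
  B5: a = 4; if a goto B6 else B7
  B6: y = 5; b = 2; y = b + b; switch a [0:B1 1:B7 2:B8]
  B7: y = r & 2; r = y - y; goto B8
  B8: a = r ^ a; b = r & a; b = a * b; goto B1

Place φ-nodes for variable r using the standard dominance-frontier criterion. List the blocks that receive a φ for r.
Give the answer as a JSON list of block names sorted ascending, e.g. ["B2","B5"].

idom tree: B1←B0 B2←B1 B3←B2 B4←B2 B5←B1 B6←B1 B7←B1 B8←B1
Dom∩ at merges:
  B1: preds {B0,B6,B8}: {B0} ∩ {B0,B1,B6} ∩ {B0,B1,B8} = {B0}; idom=B0
  B4: preds {B2,B3}: {B0,B1,B2} ∩ {B0,B1,B2,B3} = {B0,B1,B2}; idom=B2
  B5: preds {B1,B3}: {B0,B1} ∩ {B0,B1,B2,B3} = {B0,B1}; idom=B1
  B6: preds {B1,B5}: {B0,B1} ∩ {B0,B1,B5} = {B0,B1}; idom=B1
  B7: preds {B5,B6}: {B0,B1,B5} ∩ {B0,B1,B6} = {B0,B1}; idom=B1
  B8: preds {B3,B6,B7}: {B0,B1,B2,B3} ∩ {B0,B1,B6} ∩ {B0,B1,B7} = {B0,B1}; idom=B1

Frontier:
  B1←B0: walk · to B0
  B1←B6: walk B6→B1 to B0
  B1←B8: walk B8→B1 to B0
  B4←B2: walk · to B2
  B4←B3: walk B3 to B2
  B5←B1: walk · to B1
  B5←B3: walk B3→B2 to B1
  B6←B1: walk · to B1
  B6←B5: walk B5 to B1
  B7←B5: walk B5 to B1
  B7←B6: walk B6 to B1
  B8←B3: walk B3→B2 to B1
  B8←B6: walk B6 to B1
  B8←B7: walk B7 to B1
  B0: DF=∅
  B1: DF={B1}
  B2: DF={B5,B8}
  B3: DF={B4,B5,B8}
  B4: DF=∅
  B5: DF={B6,B7}
  B6: DF={B1,B7,B8}
  B7: DF={B8}
  B8: DF={B1}

φ for r: defs {B1,B4,B7}
  DF⁺ = {B1,B8}

Answer: ["B1", "B8"]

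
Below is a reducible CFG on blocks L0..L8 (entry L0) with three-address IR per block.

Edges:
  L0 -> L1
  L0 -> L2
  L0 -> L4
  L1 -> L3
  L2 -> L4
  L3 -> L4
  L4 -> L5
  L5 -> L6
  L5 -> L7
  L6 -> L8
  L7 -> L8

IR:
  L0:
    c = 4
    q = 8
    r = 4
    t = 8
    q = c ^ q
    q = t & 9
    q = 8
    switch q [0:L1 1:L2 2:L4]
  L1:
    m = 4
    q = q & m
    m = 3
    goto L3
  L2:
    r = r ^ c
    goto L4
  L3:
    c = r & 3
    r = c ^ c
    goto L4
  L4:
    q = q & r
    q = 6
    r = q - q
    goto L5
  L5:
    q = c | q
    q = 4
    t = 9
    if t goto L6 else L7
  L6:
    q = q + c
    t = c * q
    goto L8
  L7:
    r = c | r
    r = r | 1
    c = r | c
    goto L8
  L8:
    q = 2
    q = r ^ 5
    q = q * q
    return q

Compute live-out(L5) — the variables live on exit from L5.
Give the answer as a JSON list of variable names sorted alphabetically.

Per-block:
  L0: {c,q,r,t} / ∅
  L1: {m,q} / {q}
  L2: {r} / {c,r}
  L3: {c,r} / {r}
  L4: {q,r} / {q,r}
  L5: {q,t} / {c,q}
  L6: {q,t} / {c,q}
  L7: {c,r} / {c,r}
  L8: {q} / {r}

Backward fixpoint:
  L0 li=∅ lo={c,q,r}
  L1 li={q,r} lo={q,r}
  L2 li={c,q,r} lo={c,q,r}
  L3 li={q,r} lo={c,q,r}
  L4 li={c,q,r} lo={c,q,r}
  L5 li={c,q,r} lo={c,q,r}
  L6 li={c,q,r} lo={r}
  L7 li={c,r} lo={r}
  L8 li={r} lo=∅

live-out(L5) = ["c", "q", "r"]

Answer: ["c", "q", "r"]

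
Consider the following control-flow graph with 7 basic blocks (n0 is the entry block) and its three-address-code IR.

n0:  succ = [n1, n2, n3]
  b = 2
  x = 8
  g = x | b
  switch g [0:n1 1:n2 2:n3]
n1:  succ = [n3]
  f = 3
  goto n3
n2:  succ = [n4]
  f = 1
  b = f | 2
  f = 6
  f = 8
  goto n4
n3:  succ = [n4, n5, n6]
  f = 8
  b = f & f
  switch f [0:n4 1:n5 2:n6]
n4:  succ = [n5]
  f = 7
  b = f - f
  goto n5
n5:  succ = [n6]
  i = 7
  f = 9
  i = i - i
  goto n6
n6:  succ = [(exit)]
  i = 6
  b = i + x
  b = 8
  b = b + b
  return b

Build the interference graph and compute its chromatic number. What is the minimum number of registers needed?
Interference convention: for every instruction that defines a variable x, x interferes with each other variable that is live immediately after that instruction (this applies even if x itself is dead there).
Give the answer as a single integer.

Answer: 3

Analysis:
Per-block:
  n0: {b,g,x} / ∅
  n1: {f} / ∅
  n2: {b,f} / ∅
  n3: {b,f} / ∅
  n4: {b,f} / ∅
  n5: {f,i} / ∅
  n6: {b,i} / {x}

Live sets:
  n0 li=∅ lo={x}
  n1 li={x} lo={x}
  n2 li={x} lo={x}
  n3 li={x} lo={x}
  n4 li={x} lo={x}
  n5 li={x} lo={x}
  n6 li={x} lo=∅

Conflict graph:
  b — {f,x}
  f — {b,i,x}
  g — {x}
  i — {f,x}
  x — {b,f,g,i}

Colouring:
  lower bound: {b,f,x} mutually conflict ⇒ χ ≥ 3
  3-colouring: c0={x}  c1={f,g}  c2={b,i}
  χ = 3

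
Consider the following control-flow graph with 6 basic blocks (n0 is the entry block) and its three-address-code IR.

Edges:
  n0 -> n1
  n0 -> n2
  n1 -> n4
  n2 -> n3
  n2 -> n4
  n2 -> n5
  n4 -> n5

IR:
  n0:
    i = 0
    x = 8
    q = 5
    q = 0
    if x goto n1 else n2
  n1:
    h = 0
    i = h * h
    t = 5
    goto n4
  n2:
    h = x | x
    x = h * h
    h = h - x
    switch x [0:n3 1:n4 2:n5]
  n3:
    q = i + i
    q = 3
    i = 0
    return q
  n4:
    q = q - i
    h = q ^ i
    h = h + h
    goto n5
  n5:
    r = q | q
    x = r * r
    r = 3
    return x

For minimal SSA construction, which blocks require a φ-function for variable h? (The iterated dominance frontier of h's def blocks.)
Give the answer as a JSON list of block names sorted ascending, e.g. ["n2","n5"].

idom tree: n1←n0 n2←n0 n3←n2 n4←n0 n5←n0
Join-block Dom:
  n4: preds {n1,n2}: {n0,n1} ∩ {n0,n2} = {n0}; idom=n0
  n5: preds {n2,n4}: {n0,n2} ∩ {n0,n4} = {n0}; idom=n0

Frontier:
  n4←n1: walk n1 to n0
  n4←n2: walk n2 to n0
  n5←n2: walk n2 to n0
  n5←n4: walk n4 to n0
  n0: DF=∅
  n1: DF={n4}
  n2: DF={n4,n5}
  n3: DF=∅
  n4: DF={n5}
  n5: DF=∅

φ for h: defs {n1,n2,n4}
  DF⁺ = {n4,n5}

Answer: ["n4", "n5"]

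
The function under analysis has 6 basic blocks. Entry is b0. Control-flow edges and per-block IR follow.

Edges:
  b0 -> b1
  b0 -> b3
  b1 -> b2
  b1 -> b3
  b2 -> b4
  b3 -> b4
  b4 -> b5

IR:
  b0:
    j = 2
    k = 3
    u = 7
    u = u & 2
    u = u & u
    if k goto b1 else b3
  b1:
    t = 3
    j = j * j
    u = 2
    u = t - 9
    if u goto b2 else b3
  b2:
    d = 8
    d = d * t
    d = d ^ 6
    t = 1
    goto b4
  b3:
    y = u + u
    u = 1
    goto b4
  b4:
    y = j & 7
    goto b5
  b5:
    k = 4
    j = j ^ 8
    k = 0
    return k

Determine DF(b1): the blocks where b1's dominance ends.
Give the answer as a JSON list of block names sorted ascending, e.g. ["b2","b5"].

Answer: ["b3", "b4"]

Derivation:
idom tree: b1←b0 b2←b1 b3←b0 b4←b0 b5←b4
Join-block Dom:
  b3: preds {b0,b1}: {b0} ∩ {b0,b1} = {b0}; idom=b0
  b4: preds {b2,b3}: {b0,b1,b2} ∩ {b0,b3} = {b0}; idom=b0

DF walk-up:
  join b3 pred b0: · stop@b0
  join b3 pred b1: b1 stop@b0
  join b4 pred b2: b2→b1 stop@b0
  join b4 pred b3: b3 stop@b0
  b0: DF=∅
  b1: DF={b3,b4}
  b2: DF={b4}
  b3: DF={b4}
  b4: DF=∅
  b5: DF=∅

DF(b1) = ["b3", "b4"]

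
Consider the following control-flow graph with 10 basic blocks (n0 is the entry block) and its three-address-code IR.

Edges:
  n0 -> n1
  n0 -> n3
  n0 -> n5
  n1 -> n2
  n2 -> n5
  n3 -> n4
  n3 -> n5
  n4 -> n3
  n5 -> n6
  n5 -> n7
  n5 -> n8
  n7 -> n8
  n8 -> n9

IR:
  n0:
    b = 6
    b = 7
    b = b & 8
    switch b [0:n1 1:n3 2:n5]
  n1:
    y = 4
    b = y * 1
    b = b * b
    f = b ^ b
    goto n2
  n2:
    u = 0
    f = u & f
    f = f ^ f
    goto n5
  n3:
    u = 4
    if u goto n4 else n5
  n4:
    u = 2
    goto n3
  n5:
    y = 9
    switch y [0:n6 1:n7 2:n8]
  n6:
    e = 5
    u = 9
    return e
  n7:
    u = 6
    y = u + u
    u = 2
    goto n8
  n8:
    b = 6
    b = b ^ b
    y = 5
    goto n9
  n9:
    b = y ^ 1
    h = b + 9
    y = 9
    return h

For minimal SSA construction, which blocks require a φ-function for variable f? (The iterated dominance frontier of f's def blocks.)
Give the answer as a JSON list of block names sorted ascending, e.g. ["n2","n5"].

Answer: ["n5"]

Analysis:
idom tree: n1←n0 n2←n1 n3←n0 n4←n3 n5←n0 n6←n5 n7←n5 n8←n5 n9←n8
Dom at joins:
  n3: preds {n0,n4}: {n0} ∩ {n0,n3,n4} = {n0}; idom=n0
  n5: preds {n0,n2,n3}: {n0} ∩ {n0,n1,n2} ∩ {n0,n3} = {n0}; idom=n0
  n8: preds {n5,n7}: {n0,n5} ∩ {n0,n5,n7} = {n0,n5}; idom=n5

DF walk-up:
  join n3 pred n0: · stop@n0
  join n3 pred n4: n4→n3 stop@n0
  join n5 pred n0: · stop@n0
  join n5 pred n2: n2→n1 stop@n0
  join n5 pred n3: n3 stop@n0
  join n8 pred n5: · stop@n5
  join n8 pred n7: n7 stop@n5
  DF(n0)=∅
  DF(n1)={n5}
  DF(n2)={n5}
  DF(n3)={n3,n5}
  DF(n4)={n3}
  DF(n5)=∅
  DF(n6)=∅
  DF(n7)={n8}
  DF(n8)=∅
  DF(n9)=∅

φ for f: defs {n1,n2}
  DF⁺ = {n5}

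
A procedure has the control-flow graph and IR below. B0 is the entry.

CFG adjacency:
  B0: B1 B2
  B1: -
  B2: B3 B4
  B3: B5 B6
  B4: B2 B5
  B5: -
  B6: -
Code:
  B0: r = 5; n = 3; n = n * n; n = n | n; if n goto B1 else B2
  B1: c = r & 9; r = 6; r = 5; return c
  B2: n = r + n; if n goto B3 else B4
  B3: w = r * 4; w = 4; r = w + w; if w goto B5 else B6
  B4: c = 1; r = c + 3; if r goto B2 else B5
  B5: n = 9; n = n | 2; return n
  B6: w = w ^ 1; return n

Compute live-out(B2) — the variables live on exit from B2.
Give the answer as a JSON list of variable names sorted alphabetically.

Per-block:
  B0: {n,r} / ∅
  B1: {c,r} / {r}
  B2: {n} / {n,r}
  B3: {r,w} / {r}
  B4: {c,r} / ∅
  B5: {n} / ∅
  B6: {w} / {n,w}

Live sets:
  live B0: ∅→{n,r}
  live B1: {r}→∅
  live B2: {n,r}→{n,r}
  live B3: {n,r}→{n,w}
  live B4: {n}→{n,r}
  live B5: ∅→∅
  live B6: {n,w}→∅

live-out(B2) = ["n", "r"]

Answer: ["n", "r"]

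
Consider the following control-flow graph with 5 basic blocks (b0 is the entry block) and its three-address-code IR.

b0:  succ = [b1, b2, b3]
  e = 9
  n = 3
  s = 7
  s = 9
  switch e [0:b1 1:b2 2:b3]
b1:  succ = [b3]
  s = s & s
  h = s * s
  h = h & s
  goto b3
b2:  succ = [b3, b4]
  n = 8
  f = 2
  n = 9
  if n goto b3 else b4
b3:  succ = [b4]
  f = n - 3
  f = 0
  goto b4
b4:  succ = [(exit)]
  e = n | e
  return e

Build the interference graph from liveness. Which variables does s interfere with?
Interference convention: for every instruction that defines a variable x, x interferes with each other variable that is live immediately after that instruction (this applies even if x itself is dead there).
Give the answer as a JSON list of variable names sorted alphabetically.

Answer: ["e", "h", "n"]

Working:
Per-block:
  b0 def {e,n,s} use ∅
  b1 def {h,s} use {s}
  b2 def {f,n} use ∅
  b3 def {f} use {n}
  b4 def {e} use {e,n}

Liveness:
  b0 li=∅ lo={e,n,s}
  b1 li={e,n,s} lo={e,n}
  b2 li={e} lo={e,n}
  b3 li={e,n} lo={e,n}
  b4 li={e,n} lo=∅

Interfere edges:
  e↔{f,h,n,s}
  f↔{e,n}
  h↔{e,n,s}
  n↔{e,f,h,s}
  s↔{e,h,n}

N(s) = ["e", "h", "n"]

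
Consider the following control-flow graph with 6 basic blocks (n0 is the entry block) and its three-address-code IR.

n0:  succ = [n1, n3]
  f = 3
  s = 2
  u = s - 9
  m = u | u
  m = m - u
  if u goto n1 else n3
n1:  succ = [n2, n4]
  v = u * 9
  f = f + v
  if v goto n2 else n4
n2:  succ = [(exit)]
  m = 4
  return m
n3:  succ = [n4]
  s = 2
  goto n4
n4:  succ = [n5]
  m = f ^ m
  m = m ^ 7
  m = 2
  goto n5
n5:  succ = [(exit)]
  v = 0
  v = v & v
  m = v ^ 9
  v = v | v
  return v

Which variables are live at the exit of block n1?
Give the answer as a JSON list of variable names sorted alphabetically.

Answer: ["f", "m"]

Working:
Per-block:
  n0: def={f,m,s,u} ue=∅
  n1: def={f,v} ue={f,u}
  n2: def={m} ue=∅
  n3: def={s} ue=∅
  n4: def={m} ue={f,m}
  n5: def={m,v} ue=∅

Live sets:
  live n0: ∅→{f,m,u}
  live n1: {f,m,u}→{f,m}
  live n2: ∅→∅
  live n3: {f,m}→{f,m}
  live n4: {f,m}→∅
  live n5: ∅→∅

live-out(n1) = ["f", "m"]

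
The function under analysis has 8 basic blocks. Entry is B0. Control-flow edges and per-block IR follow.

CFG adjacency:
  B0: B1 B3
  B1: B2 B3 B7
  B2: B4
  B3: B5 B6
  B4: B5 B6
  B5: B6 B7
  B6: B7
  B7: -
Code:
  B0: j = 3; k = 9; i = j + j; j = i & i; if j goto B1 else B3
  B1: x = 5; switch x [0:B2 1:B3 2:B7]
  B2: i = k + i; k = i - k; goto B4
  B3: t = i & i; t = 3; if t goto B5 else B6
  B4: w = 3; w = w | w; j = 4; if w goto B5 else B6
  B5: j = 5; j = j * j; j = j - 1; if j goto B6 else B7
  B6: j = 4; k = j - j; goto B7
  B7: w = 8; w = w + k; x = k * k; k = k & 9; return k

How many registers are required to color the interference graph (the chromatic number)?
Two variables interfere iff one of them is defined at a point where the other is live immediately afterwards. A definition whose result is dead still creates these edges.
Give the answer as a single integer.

Answer: 3

Working:
Block summaries:
  B0: {i,j,k} / ∅
  B1: {x} / ∅
  B2: {i,k} / {i,k}
  B3: {t} / {i}
  B4: {j,w} / ∅
  B5: {j} / ∅
  B6: {j,k} / ∅
  B7: {k,w,x} / {k}

Liveness:
  B0: in=∅ out={i,k}
  B1: in={i,k} out={i,k}
  B2: in={i,k} out={k}
  B3: in={i,k} out={k}
  B4: in={k} out={k}
  B5: in={k} out={k}
  B6: in=∅ out={k}
  B7: in={k} out=∅

Conflict graph:
  i — {j,k,x}
  j — {i,k,w}
  k — {i,j,t,w,x}
  t — {k}
  w — {j,k}
  x — {i,k}

Colouring:
  {i,j,k} pairwise interfere (3-clique) ⇒ χ ≥ 3
  3-colouring: r0={k}  r1={i,t,w}  r2={j,x}
  χ = 3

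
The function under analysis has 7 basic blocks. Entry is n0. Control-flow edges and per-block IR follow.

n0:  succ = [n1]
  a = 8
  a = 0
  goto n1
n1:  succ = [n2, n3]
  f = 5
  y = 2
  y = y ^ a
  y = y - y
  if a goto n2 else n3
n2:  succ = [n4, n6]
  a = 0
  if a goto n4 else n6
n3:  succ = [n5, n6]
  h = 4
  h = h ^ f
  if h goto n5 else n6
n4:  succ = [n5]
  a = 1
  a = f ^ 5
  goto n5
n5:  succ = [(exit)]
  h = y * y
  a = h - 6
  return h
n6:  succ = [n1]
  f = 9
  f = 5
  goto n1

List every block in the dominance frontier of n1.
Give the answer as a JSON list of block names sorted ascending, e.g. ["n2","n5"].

Answer: ["n1"]

Derivation:
idom tree: n1←n0 n2←n1 n3←n1 n4←n2 n5←n1 n6←n1
Dom∩ at merges:
  n1: preds {n0,n6}: {n0} ∩ {n0,n1,n6} = {n0}; idom=n0
  n5: preds {n3,n4}: {n0,n1,n3} ∩ {n0,n1,n2,n4} = {n0,n1}; idom=n1
  n6: preds {n2,n3}: {n0,n1,n2} ∩ {n0,n1,n3} = {n0,n1}; idom=n1

DF walk-up:
  join n1 pred n0: · stop@n0
  join n1 pred n6: n6→n1 stop@n0
  join n5 pred n3: n3 stop@n1
  join n5 pred n4: n4→n2 stop@n1
  join n6 pred n2: n2 stop@n1
  join n6 pred n3: n3 stop@n1
  DF(n0)=∅
  DF(n1)={n1}
  DF(n2)={n5,n6}
  DF(n3)={n5,n6}
  DF(n4)={n5}
  DF(n5)=∅
  DF(n6)={n1}

DF(n1) = ["n1"]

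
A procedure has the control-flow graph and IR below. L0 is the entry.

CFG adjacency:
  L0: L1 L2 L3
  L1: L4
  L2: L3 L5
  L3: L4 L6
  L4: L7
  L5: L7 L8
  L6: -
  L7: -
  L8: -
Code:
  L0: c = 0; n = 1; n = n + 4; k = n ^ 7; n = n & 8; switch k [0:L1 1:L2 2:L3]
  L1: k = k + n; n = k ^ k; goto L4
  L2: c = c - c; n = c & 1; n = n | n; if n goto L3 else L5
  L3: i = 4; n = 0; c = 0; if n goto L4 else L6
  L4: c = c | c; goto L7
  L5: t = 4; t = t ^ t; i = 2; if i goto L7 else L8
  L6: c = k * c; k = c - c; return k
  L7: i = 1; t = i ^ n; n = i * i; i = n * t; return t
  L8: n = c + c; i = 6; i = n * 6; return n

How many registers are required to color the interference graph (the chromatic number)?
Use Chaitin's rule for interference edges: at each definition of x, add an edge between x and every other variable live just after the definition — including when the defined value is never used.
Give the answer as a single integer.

Per-block:
  L0: {c,k,n} / ∅
  L1: {k,n} / {k,n}
  L2: {c,n} / {c}
  L3: {c,i,n} / ∅
  L4: {c} / {c}
  L5: {i,t} / ∅
  L6: {c,k} / {c,k}
  L7: {i,n,t} / {n}
  L8: {i,n} / {c}

Liveness:
  L0 li=∅ lo={c,k,n}
  L1 li={c,k,n} lo={c,n}
  L2 li={c,k} lo={c,k,n}
  L3 li={k} lo={c,k,n}
  L4 li={c,n} lo={n}
  L5 li={c,n} lo={c,n}
  L6 li={c,k} lo=∅
  L7 li={n} lo=∅
  L8 li={c} lo=∅

Interference:
  c — {i,k,n,t}
  i — {c,k,n,t}
  k — {c,i,n}
  n — {c,i,k,t}
  t — {c,i,n}

Chromatic number:
  {c,i,k,n} pairwise interfere (4-clique) ⇒ χ ≥ 4
  assign c→R0 i→R1 k→R3 n→R2 t→R3 — no edge inside a register ⇒ χ ≤ 4
  χ = 4

Answer: 4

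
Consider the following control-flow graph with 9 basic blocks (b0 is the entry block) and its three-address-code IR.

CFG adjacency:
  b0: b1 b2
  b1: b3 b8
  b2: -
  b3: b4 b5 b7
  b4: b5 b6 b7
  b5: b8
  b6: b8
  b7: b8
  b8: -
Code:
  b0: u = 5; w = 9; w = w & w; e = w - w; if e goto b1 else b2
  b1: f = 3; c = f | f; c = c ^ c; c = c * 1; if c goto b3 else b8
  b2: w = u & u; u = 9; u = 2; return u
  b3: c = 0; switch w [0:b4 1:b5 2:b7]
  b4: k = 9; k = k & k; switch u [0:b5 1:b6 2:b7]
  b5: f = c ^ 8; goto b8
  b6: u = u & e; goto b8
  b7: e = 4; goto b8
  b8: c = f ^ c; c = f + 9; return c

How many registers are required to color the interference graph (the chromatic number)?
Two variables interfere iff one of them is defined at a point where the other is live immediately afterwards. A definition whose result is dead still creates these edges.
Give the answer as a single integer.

Per-block:
  b0: {e,u,w} / ∅
  b1: {c,f} / ∅
  b2: {u,w} / {u}
  b3: {c} / {w}
  b4: {k} / {u}
  b5: {f} / {c}
  b6: {u} / {e,u}
  b7: {e} / ∅
  b8: {c} / {c,f}

Liveness:
  live b0: ∅→{e,u,w}
  live b1: {e,u,w}→{c,e,f,u,w}
  live b2: {u}→∅
  live b3: {e,f,u,w}→{c,e,f,u}
  live b4: {c,e,f,u}→{c,e,f,u}
  live b5: {c}→{c,f}
  live b6: {c,e,f,u}→{c,f}
  live b7: {c,f}→{c,f}
  live b8: {c,f}→∅

Interfere edges:
  c↔{e,f,k,u,w}
  e↔{c,f,k,u,w}
  f↔{c,e,k,u,w}
  k↔{c,e,f,u}
  u↔{c,e,f,k,w}
  w↔{c,e,f,u}

Registers:
  {c,e,f,k,u} pairwise interfere (5-clique) ⇒ χ ≥ 5
  5-colouring: c0={c}  c1={e}  c2={f}  c3={u}  c4={k,w}
  χ = 5

Answer: 5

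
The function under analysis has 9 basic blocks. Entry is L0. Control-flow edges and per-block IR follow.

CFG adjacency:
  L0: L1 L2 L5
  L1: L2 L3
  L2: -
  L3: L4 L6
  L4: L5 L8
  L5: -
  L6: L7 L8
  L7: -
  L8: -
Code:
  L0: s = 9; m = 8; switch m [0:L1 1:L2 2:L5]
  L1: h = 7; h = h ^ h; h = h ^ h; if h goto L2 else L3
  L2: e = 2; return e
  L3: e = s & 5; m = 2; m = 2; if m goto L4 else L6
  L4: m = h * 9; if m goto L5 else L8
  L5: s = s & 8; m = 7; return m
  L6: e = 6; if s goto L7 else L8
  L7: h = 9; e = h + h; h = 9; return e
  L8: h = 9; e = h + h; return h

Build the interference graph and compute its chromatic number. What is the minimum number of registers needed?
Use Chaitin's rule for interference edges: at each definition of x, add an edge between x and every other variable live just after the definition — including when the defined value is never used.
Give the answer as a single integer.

Per-block:
  L0 def {m,s} use ∅
  L1 def {h} use ∅
  L2 def {e} use ∅
  L3 def {e,m} use {s}
  L4 def {m} use {h}
  L5 def {m,s} use {s}
  L6 def {e} use {s}
  L7 def {e,h} use ∅
  L8 def {e,h} use ∅

Liveness:
  L0 li=∅ lo={s}
  L1 li={s} lo={h,s}
  L2 li=∅ lo=∅
  L3 li={h,s} lo={h,s}
  L4 li={h,s} lo={s}
  L5 li={s} lo=∅
  L6 li={s} lo=∅
  L7 li=∅ lo=∅
  L8 li=∅ lo=∅

Interference:
  e: {h,s}
  h: {e,m,s}
  m: {h,s}
  s: {e,h,m}

Registers:
  lower bound: {e,h,s} mutually conflict ⇒ χ ≥ 3
  assign e→c2 h→c0 m→c2 s→c1 — no edge inside a register ⇒ χ ≤ 3
  χ = 3

Answer: 3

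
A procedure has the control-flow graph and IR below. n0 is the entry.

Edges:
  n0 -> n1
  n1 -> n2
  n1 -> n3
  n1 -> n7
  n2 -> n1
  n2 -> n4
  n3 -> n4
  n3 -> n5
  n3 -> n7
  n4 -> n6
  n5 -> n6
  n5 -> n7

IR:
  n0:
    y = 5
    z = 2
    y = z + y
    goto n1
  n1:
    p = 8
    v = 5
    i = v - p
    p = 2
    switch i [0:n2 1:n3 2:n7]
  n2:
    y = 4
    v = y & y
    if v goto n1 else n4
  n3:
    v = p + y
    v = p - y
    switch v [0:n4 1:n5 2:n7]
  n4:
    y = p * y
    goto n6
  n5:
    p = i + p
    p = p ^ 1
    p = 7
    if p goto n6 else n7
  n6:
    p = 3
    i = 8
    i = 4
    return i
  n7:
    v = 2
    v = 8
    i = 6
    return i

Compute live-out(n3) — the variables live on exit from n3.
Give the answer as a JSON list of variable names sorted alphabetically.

Answer: ["i", "p", "y"]

Derivation:
Block summaries:
  n0: {y,z} / ∅
  n1: {i,p,v} / ∅
  n2: {v,y} / ∅
  n3: {v} / {p,y}
  n4: {y} / {p,y}
  n5: {p} / {i,p}
  n6: {i,p} / ∅
  n7: {i,v} / ∅

Backward fixpoint:
  live n0: ∅→{y}
  live n1: {y}→{i,p,y}
  live n2: {p}→{p,y}
  live n3: {i,p,y}→{i,p,y}
  live n4: {p,y}→∅
  live n5: {i,p}→∅
  live n6: ∅→∅
  live n7: ∅→∅

live-out(n3) = ["i", "p", "y"]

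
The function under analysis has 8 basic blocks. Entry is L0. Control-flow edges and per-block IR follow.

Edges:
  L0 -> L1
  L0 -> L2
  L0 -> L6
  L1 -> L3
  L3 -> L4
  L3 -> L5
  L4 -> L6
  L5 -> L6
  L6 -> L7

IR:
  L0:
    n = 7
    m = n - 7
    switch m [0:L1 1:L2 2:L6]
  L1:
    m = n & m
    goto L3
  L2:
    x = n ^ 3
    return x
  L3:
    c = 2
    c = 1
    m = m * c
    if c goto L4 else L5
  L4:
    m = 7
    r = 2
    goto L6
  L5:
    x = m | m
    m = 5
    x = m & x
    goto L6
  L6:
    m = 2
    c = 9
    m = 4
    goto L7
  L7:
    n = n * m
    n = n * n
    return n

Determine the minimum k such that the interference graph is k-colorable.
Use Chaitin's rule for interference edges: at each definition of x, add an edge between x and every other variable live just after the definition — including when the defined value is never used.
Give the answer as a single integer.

Per-block:
  L0: {m,n} / ∅
  L1: {m} / {m,n}
  L2: {x} / {n}
  L3: {c,m} / {m}
  L4: {m,r} / ∅
  L5: {m,x} / {m}
  L6: {c,m} / ∅
  L7: {n} / {m,n}

Backward fixpoint:
  L0: in=∅ out={m,n}
  L1: in={m,n} out={m,n}
  L2: in={n} out=∅
  L3: in={m,n} out={m,n}
  L4: in={n} out={n}
  L5: in={m,n} out={n}
  L6: in={n} out={m,n}
  L7: in={m,n} out=∅

Interference:
  c — {m,n}
  m — {c,n,x}
  n — {c,m,r,x}
  r — {n}
  x — {m,n}

Colouring:
  {c,m,n} pairwise interfere (3-clique) ⇒ χ ≥ 3
  assign c→R2 m→R1 n→R0 r→R1 x→R2 — no edge inside a register ⇒ χ ≤ 3
  χ = 3

Answer: 3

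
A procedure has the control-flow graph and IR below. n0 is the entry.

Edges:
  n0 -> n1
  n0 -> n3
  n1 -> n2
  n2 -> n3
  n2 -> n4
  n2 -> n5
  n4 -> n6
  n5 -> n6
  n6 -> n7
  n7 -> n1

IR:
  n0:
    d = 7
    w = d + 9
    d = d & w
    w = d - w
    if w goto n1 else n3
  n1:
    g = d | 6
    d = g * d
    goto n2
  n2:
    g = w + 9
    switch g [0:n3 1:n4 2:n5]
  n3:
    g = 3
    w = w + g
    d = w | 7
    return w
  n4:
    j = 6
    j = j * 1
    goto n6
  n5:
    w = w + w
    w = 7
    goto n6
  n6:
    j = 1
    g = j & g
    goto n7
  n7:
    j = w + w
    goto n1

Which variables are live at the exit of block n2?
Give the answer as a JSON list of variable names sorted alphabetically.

Answer: ["d", "g", "w"]

Derivation:
Block summaries:
  n0 def {d,w} use ∅
  n1 def {d,g} use {d}
  n2 def {g} use {w}
  n3 def {d,g,w} use {w}
  n4 def {j} use ∅
  n5 def {w} use {w}
  n6 def {g,j} use {g}
  n7 def {j} use {w}

Liveness:
  n0 li=∅ lo={d,w}
  n1 li={d,w} lo={d,w}
  n2 li={d,w} lo={d,g,w}
  n3 li={w} lo=∅
  n4 li={d,g,w} lo={d,g,w}
  n5 li={d,g,w} lo={d,g,w}
  n6 li={d,g,w} lo={d,w}
  n7 li={d,w} lo={d,w}

live-out(n2) = ["d", "g", "w"]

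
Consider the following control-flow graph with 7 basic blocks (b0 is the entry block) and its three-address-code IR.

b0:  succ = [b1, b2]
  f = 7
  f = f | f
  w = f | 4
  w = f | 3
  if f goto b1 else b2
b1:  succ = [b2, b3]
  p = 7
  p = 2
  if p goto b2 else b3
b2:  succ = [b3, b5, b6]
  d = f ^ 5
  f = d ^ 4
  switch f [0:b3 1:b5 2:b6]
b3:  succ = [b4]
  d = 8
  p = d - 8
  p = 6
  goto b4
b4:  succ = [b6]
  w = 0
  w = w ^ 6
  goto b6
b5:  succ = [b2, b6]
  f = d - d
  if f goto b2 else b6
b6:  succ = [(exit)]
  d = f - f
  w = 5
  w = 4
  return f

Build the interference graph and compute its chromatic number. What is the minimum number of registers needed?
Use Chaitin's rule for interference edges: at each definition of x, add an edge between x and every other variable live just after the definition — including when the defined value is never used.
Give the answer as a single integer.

Answer: 2

Analysis:
Block summaries:
  b0: {f,w} / ∅
  b1: {p} / ∅
  b2: {d,f} / {f}
  b3: {d,p} / ∅
  b4: {w} / ∅
  b5: {f} / {d}
  b6: {d,w} / {f}

Live sets:
  b0: in=∅ out={f}
  b1: in={f} out={f}
  b2: in={f} out={d,f}
  b3: in={f} out={f}
  b4: in={f} out={f}
  b5: in={d} out={f}
  b6: in={f} out=∅

Interference:
  d↔{f}
  f↔{d,p,w}
  p↔{f}
  w↔{f}

Registers:
  clique {d,f} ⇒ need ≥ 2
  assign d→r1 f→r0 p→r1 w→r1 — no edge inside a register ⇒ χ ≤ 2
  χ = 2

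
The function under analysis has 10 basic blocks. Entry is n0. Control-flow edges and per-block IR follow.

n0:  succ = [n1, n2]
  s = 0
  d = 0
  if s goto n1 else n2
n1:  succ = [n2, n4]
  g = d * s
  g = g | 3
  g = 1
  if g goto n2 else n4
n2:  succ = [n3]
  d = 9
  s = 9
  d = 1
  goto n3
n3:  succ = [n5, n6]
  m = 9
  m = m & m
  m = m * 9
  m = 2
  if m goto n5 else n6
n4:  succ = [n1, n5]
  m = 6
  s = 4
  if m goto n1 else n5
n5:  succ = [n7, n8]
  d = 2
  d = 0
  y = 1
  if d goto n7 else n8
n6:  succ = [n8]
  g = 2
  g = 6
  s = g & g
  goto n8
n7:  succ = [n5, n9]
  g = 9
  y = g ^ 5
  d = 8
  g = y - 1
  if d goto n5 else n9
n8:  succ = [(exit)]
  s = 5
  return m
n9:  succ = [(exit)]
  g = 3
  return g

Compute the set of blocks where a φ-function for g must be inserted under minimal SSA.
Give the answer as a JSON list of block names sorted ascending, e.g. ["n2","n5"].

Answer: ["n1", "n2", "n5", "n8"]

Derivation:
idom tree: n1←n0 n2←n0 n3←n2 n4←n1 n5←n0 n6←n3 n7←n5 n8←n0 n9←n7
Dom at joins:
  n1: preds {n0,n4}: {n0} ∩ {n0,n1,n4} = {n0}; idom=n0
  n2: preds {n0,n1}: {n0} ∩ {n0,n1} = {n0}; idom=n0
  n5: preds {n3,n4,n7}: {n0,n2,n3} ∩ {n0,n1,n4} ∩ {n0,n5,n7} = {n0}; idom=n0
  n8: preds {n5,n6}: {n0,n5} ∩ {n0,n2,n3,n6} = {n0}; idom=n0

DF derivation:
  join n1 pred n0: · stop@n0
  join n1 pred n4: n4→n1 stop@n0
  join n2 pred n0: · stop@n0
  join n2 pred n1: n1 stop@n0
  join n5 pred n3: n3→n2 stop@n0
  join n5 pred n4: n4→n1 stop@n0
  join n5 pred n7: n7→n5 stop@n0
  join n8 pred n5: n5 stop@n0
  join n8 pred n6: n6→n3→n2 stop@n0
  n0: DF=∅
  n1: DF={n1,n2,n5}
  n2: DF={n5,n8}
  n3: DF={n5,n8}
  n4: DF={n1,n5}
  n5: DF={n5,n8}
  n6: DF={n8}
  n7: DF={n5}
  n8: DF=∅
  n9: DF=∅

φ for g: defs {n1,n6,n7,n9}
  DF⁺ = {n1,n2,n5,n8}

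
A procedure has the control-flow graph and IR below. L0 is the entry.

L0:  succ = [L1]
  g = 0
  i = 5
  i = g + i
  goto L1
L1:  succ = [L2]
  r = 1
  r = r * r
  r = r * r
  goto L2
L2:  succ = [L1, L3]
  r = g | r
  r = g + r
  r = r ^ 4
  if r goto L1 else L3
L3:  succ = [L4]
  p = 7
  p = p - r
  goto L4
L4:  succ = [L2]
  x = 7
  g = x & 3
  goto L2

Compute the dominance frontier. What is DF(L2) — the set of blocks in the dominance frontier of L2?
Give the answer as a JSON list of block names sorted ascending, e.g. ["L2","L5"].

idom tree: L1←L0 L2←L1 L3←L2 L4←L3
Join-block Dom:
  L1: preds {L0,L2}: {L0} ∩ {L0,L1,L2} = {L0}; idom=L0
  L2: preds {L1,L4}: {L0,L1} ∩ {L0,L1,L2,L3,L4} = {L0,L1}; idom=L1

DF walk-up:
  L1←L0: walk · to L0
  L1←L2: walk L2→L1 to L0
  L2←L1: walk · to L1
  L2←L4: walk L4→L3→L2 to L1
  L0: DF=∅
  L1: DF={L1}
  L2: DF={L1,L2}
  L3: DF={L2}
  L4: DF={L2}

DF(L2) = ["L1", "L2"]

Answer: ["L1", "L2"]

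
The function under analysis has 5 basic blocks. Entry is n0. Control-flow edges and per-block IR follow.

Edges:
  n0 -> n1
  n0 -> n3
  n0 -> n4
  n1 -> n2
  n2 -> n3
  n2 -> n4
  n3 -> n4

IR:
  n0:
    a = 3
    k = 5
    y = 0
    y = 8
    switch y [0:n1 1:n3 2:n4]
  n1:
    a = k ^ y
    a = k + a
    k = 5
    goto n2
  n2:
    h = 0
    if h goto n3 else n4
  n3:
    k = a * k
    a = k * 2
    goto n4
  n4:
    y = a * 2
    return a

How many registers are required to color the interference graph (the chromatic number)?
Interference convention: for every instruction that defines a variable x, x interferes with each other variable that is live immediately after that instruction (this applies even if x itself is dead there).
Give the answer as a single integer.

Block summaries:
  n0: def={a,k,y} ue=∅
  n1: def={a,k} ue={k,y}
  n2: def={h} ue=∅
  n3: def={a,k} ue={a,k}
  n4: def={y} ue={a}

Backward fixpoint:
  n0 li=∅ lo={a,k,y}
  n1 li={k,y} lo={a,k}
  n2 li={a,k} lo={a,k}
  n3 li={a,k} lo={a}
  n4 li={a} lo=∅

Interference:
  a↔{h,k,y}
  h↔{a,k}
  k↔{a,h,y}
  y↔{a,k}

Colouring:
  {a,h,k} pairwise interfere (3-clique) ⇒ χ ≥ 3
  3-colouring: c0={a}  c1={k}  c2={h,y}
  χ = 3

Answer: 3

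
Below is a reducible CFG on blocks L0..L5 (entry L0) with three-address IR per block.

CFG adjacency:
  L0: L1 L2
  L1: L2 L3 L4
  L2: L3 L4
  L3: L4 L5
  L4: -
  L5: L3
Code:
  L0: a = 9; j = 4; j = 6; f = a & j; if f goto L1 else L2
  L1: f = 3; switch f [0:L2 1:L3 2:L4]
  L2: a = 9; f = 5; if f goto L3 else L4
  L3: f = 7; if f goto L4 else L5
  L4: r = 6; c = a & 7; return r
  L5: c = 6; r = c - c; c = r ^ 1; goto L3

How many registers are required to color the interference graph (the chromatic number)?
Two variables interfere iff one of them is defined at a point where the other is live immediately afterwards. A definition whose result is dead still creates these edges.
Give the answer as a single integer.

Answer: 3

Derivation:
Per-block:
  L0 def {a,f,j} use ∅
  L1 def {f} use ∅
  L2 def {a,f} use ∅
  L3 def {f} use ∅
  L4 def {c,r} use {a}
  L5 def {c,r} use ∅

Live sets:
  L0 li=∅ lo={a}
  L1 li={a} lo={a}
  L2 li=∅ lo={a}
  L3 li={a} lo={a}
  L4 li={a} lo=∅
  L5 li={a} lo={a}

Conflict graph:
  a: {c,f,j,r}
  c: {a,r}
  f: {a}
  j: {a}
  r: {a,c}

Colouring:
  {a,c,r} pairwise interfere (3-clique) ⇒ χ ≥ 3
  assign a→R0 c→R1 f→R1 j→R1 r→R2 — no edge inside a register ⇒ χ ≤ 3
  χ = 3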